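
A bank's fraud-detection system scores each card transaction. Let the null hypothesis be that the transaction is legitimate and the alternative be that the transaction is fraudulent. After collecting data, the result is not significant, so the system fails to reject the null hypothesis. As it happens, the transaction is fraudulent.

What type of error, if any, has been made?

H₀ was not rejected, but H₀ is actually false.
Failing to reject a false null hypothesis is a Type II error (false negative).

Type II error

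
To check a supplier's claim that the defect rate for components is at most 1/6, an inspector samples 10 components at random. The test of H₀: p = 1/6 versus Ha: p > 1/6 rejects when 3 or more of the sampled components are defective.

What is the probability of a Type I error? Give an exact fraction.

Under H₀, Y ~ Binomial(10, 1/6); the Type I error rate is P(Y ≥ 3).
Via the complement, α = 1 − Σ_{j=0}^{2} C(10,j)(1/6)^j(5/6)^{10-j} = 566299/2519424.

566299/2519424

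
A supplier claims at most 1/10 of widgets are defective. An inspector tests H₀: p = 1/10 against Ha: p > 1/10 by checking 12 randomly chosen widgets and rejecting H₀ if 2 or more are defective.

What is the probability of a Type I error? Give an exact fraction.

340997748211/1000000000000

Under H₀, S ~ Binomial(12, 1/10); the Type I error rate is P(S ≥ 2).
α = 1 − P(S ≤ 1) = 1 − 659002251789/1000000000000 = 340997748211/1000000000000.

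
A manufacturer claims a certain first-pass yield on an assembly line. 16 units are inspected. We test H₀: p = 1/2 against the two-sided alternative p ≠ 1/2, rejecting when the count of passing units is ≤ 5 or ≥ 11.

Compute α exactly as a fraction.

α = P(X ≤ 5 or X ≥ 11 | p = 1/2), X ~ Binomial(16, 1/2).
By symmetry, α = 2·P(X ≤ 5) = 2·(1 + 16 + 120 + 560 + 1820 + 4368)/65536 = 13770/65536 = 6885/32768.

6885/32768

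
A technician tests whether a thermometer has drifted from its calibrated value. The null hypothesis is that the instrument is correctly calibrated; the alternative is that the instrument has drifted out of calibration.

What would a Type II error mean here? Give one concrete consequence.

A Type II error would mean concluding that the instrument is correctly calibrated (or at least failing to establish that the instrument has drifted out of calibration) when in fact the instrument has drifted out of calibration. Consequence: an out-of-calibration instrument continues producing bad measurements.

A Type II error is failing to reject H₀ when H₀ is false.
Here that means leaving the instrument in service when actually the instrument has drifted out of calibration.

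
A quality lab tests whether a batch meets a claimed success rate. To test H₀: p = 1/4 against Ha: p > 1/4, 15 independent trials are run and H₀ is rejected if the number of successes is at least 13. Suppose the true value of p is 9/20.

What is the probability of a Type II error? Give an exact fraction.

Under the alternative p = 9/20, K ~ Binomial(15, 9/20); β is the probability the test does not reject, P(K < 13).
Summing C(15,j)·(9/20)^j·(11/20)^{15-j} for j = 0..12 gives 32731725032763916841/32768000000000000000.

32731725032763916841/32768000000000000000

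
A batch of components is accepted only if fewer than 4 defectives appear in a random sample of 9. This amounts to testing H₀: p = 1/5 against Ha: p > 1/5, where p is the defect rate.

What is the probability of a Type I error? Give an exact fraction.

167269/1953125

Under H₀, K ~ Binomial(9, 1/5); the Type I error rate is P(K ≥ 4).
α = 1 − P(K ≤ 3) = 1 − 1785856/1953125 = 167269/1953125.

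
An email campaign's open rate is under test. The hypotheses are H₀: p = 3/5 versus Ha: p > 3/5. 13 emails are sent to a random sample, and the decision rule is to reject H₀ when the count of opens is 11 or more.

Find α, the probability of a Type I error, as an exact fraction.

The Type I error probability is α = P(X ≥ 11) computed under H₀, where X ~ Binomial(13, 3/5).
Summing C(13,j)(3/5)^j(2/5)^{13−j} for j = 11,…,13 gives 70681653/1220703125.

70681653/1220703125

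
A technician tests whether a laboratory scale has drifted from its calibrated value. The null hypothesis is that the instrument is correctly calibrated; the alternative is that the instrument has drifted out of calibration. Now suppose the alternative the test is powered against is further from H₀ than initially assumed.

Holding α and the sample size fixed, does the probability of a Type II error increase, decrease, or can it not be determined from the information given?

It decreases.

The further the true parameter sits from the null value, the more of the Ha sampling distribution falls in the rejection region.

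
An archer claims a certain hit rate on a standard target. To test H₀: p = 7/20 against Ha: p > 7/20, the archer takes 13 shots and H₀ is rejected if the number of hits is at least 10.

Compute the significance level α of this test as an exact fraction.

5149806264519/2048000000000000

α = P(reject H₀ | H₀ true) = P(X ≥ 10 | p = 7/20), with X ~ Binomial(13, 7/20).
Adding the binomial terms for j = 10 through 13 with p = 7/20 yields 5149806264519/2048000000000000.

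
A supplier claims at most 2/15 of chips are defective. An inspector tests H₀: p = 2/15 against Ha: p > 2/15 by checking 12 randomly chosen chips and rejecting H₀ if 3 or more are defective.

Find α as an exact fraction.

5408352292624/25949267578125

Under H₀, K ~ Binomial(12, 2/15); the Type I error rate is P(K ≥ 3).
Computing the lower-tail complement: 1 − 20540915285501/25949267578125 = 5408352292624/25949267578125.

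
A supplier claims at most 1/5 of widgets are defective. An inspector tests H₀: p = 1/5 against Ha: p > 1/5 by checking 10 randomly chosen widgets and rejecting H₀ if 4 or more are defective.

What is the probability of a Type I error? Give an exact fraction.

1180409/9765625

Under H₀, S ~ Binomial(10, 1/5); the Type I error rate is P(S ≥ 4).
Via the complement, α = 1 − Σ_{j=0}^{3} C(10,j)(1/5)^j(4/5)^{10-j} = 1180409/9765625.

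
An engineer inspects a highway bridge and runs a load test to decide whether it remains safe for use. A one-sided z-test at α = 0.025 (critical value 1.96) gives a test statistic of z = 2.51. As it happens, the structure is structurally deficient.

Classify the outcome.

The conventional null hypothesis is that the structure meets the required load capacity (safe).
Since z = 2.51 > z* = 1.96, H₀ is rejected.
H₀ is false (actually the structure is structurally deficient).
The decision matches the true state — no error.

No error — this is a correct decision.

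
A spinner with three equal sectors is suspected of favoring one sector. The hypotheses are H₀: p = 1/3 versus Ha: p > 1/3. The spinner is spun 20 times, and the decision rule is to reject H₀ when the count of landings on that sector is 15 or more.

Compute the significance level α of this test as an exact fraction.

64841/387420489

The Type I error probability is α = P(Y ≥ 15) computed under H₀, where Y ~ Binomial(20, 1/3).
P(Y ≥ 15) = Σ_{j=15}^{20} C(20,j)·(1/3)^j·(2/3)^{20-j} = 64841/387420489.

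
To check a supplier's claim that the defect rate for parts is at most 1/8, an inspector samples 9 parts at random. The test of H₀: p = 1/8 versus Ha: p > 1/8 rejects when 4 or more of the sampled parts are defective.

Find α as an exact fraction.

76589/4194304

The significance level is the probability, assuming p = 1/8, of seeing 4 or more defectives in 9 draws.
α = 1 − P(X ≤ 3) = 1 − 4117715/4194304 = 76589/4194304.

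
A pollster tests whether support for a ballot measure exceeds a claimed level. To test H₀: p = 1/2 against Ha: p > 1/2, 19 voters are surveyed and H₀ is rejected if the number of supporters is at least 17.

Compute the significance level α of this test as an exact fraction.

α = P(reject H₀ | H₀ true) = P(X ≥ 17 | p = 1/2), with X ~ Binomial(19, 1/2).
Summing the upper tail: (171 + 19 + 1) / 2^19 = 191/524288.

191/524288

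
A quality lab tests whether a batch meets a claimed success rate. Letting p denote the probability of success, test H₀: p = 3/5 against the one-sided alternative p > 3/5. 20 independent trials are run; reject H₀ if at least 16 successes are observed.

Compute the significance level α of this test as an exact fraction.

4859156913201/95367431640625

α = P(reject H₀ | H₀ true) = P(S ≥ 16 | p = 3/5), with S ~ Binomial(20, 3/5).
Summing C(20,j)(3/5)^j(2/5)^{20−j} for j = 16,…,20 gives 4859156913201/95367431640625.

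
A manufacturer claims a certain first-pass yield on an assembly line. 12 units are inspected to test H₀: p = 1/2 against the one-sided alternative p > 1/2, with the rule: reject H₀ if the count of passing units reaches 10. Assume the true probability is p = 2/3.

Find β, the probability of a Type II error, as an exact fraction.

A Type II error is failing to reject when Ha holds: with p = 2/3, β = P(S ≤ 9).
Summing C(12,j)·(2/3)^j·(1/3)^{12-j} for j = 0..9 gives 435185/531441.

435185/531441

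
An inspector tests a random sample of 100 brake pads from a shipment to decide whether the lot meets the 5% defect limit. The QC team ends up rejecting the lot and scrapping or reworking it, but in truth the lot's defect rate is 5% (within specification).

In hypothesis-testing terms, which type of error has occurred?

The null hypothesis here is that the lot's defect rate is 5% (within specification).
'Rejecting the lot and scrapping or reworking it' corresponds to rejecting H₀.
H₀ was rejected but H₀ is true — a Type I error (false positive).

Type I error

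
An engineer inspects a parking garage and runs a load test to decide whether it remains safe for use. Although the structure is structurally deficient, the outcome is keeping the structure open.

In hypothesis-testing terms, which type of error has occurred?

Type II error

The null hypothesis here is that the structure meets the required load capacity (safe).
'Keeping the structure open' corresponds to failing to reject H₀.
H₀ was not rejected but H₀ is false — a Type II error (false negative).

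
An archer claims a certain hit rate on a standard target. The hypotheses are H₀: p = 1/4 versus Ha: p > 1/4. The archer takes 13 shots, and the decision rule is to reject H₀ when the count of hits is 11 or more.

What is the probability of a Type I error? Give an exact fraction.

α = P(reject H₀ | H₀ true) = P(X ≥ 11 | p = 1/4), with X ~ Binomial(13, 1/4).
Adding the binomial terms for j = 11 through 13 with p = 1/4 yields 371/33554432.

371/33554432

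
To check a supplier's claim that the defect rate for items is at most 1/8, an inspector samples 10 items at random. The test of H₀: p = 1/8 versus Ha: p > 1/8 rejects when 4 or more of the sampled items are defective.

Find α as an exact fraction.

7372325/268435456

The significance level is the probability, assuming p = 1/8, of seeing 4 or more defectives in 10 draws.
Via the complement, α = 1 − Σ_{j=0}^{3} C(10,j)(1/8)^j(7/8)^{10-j} = 7372325/268435456.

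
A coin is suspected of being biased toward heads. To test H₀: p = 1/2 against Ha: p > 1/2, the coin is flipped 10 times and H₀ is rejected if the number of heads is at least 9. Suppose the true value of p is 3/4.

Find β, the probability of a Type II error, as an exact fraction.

A Type II error is failing to reject when Ha holds: with p = 3/4, β = P(S ≤ 8).
Summing C(10,j)·(3/4)^j·(1/4)^{10-j} for j = 0..8 gives 792697/1048576.

792697/1048576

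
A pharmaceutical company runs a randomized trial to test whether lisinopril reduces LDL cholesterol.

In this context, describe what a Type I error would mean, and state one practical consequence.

A Type I error would mean concluding that the drug reduces LDL cholesterol when in fact the drug has no effect on LDL cholesterol. Consequence: resources are spent bringing an ineffective treatment to market.

With the conventional null hypothesis that the drug has no effect on LDL cholesterol:
A Type I error is rejecting H₀ when H₀ is true.
Here that means concluding that the drug is effective when actually the drug has no effect on LDL cholesterol.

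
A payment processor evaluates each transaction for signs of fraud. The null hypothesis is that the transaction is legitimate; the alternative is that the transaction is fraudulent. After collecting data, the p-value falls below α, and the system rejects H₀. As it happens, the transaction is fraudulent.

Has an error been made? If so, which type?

The test rejected a false H₀ — the decision matches the true state.

No error (correct decision).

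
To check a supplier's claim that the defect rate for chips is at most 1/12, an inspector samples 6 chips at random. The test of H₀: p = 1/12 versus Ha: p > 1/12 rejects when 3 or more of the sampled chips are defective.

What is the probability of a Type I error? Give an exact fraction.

14251/1492992

Under H₀, S ~ Binomial(6, 1/12); the Type I error rate is P(S ≥ 3).
Computing the lower-tail complement: 1 − 1478741/1492992 = 14251/1492992.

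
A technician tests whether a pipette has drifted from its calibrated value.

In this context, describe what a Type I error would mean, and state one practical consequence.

A Type I error would mean concluding that the instrument has drifted out of calibration when in fact the instrument is correctly calibrated. Consequence: a properly working instrument is taken offline unnecessarily.

With the conventional null hypothesis that the instrument is correctly calibrated:
A Type I error is rejecting H₀ when H₀ is true.
Here that means pulling the instrument for recalibration when actually the instrument is correctly calibrated.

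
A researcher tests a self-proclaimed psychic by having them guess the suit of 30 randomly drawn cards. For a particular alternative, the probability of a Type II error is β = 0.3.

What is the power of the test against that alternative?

0.7

Power = 1 − β = 1 − 0.3 = 0.7.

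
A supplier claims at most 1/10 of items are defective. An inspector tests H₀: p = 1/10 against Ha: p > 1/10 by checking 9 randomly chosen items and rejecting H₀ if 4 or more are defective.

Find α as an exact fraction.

Under H₀, Y ~ Binomial(9, 1/10); the Type I error rate is P(Y ≥ 4).
Computing the lower-tail complement: 1 − 495834453/500000000 = 4165547/500000000.

4165547/500000000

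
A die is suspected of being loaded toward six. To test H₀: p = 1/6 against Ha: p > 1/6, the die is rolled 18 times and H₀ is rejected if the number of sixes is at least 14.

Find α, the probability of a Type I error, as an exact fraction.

126151/6347497291776

Under H₀, K ~ Binomial(18, 1/6), and α = P(K ≥ 14).
P(K ≥ 14) = Σ_{j=14}^{18} C(18,j)·(1/6)^j·(5/6)^{18-j} = 126151/6347497291776.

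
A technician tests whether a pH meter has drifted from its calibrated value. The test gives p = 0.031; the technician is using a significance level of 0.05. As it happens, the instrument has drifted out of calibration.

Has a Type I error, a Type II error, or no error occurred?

The conventional null hypothesis is that the instrument is correctly calibrated.
Since p = 0.031 < α = 0.05, H₀ is rejected.
H₀ is false (actually the instrument has drifted out of calibration).
The decision matches the true state — no error.

Neither — the decision is correct.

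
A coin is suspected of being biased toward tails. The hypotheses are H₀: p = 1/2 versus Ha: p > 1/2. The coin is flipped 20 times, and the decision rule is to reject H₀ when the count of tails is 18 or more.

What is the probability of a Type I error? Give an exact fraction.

211/1048576

The Type I error probability is α = P(X ≥ 18) computed under H₀, where X ~ Binomial(20, 1/2).
That's C(20,18) + C(20,19) + C(20,20) over 2^20, i.e. (190 + 20 + 1)/1048576 = 211/1048576.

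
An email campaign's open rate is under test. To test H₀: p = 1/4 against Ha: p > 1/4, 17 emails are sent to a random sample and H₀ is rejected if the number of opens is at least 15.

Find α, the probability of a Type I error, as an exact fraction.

319/4294967296

Under H₀, X ~ Binomial(17, 1/4), and α = P(X ≥ 15).
Summing C(17,j)(1/4)^j(3/4)^{17−j} for j = 15,…,17 gives 319/4294967296.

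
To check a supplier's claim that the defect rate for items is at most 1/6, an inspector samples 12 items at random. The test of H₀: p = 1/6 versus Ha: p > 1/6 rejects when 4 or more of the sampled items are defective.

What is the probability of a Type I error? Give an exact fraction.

The significance level is the probability, assuming p = 1/6, of seeing 4 or more defectives in 12 draws.
α = 1 − P(Y ≤ 3) = 1 − 634765625/725594112 = 90828487/725594112.

90828487/725594112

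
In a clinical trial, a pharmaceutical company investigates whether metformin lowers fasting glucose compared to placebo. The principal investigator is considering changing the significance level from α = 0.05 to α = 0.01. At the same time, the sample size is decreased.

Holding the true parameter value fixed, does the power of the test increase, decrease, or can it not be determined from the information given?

A smaller α moves the rejection region further into the tail. With the alternative true, more outcomes now fall outside the rejection region, so failing to reject becomes more likely. Reducing n widens both sampling distributions, so the test has less ability to distinguish Ha from H₀. Both changes push β in the same direction.
Since power = 1 − β and β increases, power decreases.

It decreases.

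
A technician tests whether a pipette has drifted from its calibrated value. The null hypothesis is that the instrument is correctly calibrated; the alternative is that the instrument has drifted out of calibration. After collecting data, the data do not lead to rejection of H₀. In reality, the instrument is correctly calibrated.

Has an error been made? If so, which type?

No error (correct decision).

The test retained a true H₀ — the decision matches the true state.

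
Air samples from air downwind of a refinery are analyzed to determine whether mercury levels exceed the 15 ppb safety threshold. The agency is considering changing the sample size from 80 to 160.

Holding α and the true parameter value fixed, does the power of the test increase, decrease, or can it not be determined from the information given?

It increases.

More data shrinks sampling variability; the test statistic under Ha concentrates further from the null value, making rejection more likely.
Since power = 1 − β and β decreases, power increases.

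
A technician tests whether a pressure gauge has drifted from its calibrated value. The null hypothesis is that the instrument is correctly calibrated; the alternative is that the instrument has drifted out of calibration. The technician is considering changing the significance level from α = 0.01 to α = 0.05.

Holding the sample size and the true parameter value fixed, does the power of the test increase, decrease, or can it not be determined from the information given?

It increases.

With a larger α the critical value moves toward the center, so more of the Ha sampling distribution lies in the rejection region.
Since power = 1 − β and β decreases, power increases.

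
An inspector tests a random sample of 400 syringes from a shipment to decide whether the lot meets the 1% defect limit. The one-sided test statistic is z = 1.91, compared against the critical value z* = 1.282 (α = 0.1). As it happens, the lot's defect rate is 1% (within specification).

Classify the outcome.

The conventional null hypothesis is that the lot's defect rate is 1% (within specification).
Since z = 1.91 > z* = 1.282, H₀ is rejected.
H₀ is true (actually the lot's defect rate is 1% (within specification)).
Rejecting a true H₀ is a Type I error.

Type I error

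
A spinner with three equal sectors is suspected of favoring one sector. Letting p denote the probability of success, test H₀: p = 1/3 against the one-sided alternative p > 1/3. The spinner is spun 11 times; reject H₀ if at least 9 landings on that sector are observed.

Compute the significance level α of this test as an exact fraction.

1/729

The Type I error probability is α = P(X ≥ 9) computed under H₀, where X ~ Binomial(11, 1/3).
Summing C(11,j)(1/3)^j(2/3)^{11−j} for j = 9,…,11 gives 1/729.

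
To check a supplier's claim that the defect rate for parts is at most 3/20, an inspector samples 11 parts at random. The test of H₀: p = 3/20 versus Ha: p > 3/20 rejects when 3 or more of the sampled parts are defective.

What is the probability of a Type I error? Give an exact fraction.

Under H₀, K ~ Binomial(11, 3/20); the Type I error rate is P(K ≥ 3).
Via the complement, α = 1 − Σ_{j=0}^{2} C(11,j)(3/20)^j(17/20)^{11-j} = 9059861222307/40960000000000.

9059861222307/40960000000000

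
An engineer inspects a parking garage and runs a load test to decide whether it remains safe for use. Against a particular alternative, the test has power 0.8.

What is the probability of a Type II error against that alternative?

0.2

Power = 1 − β, so β = 1 − 0.8 = 0.2.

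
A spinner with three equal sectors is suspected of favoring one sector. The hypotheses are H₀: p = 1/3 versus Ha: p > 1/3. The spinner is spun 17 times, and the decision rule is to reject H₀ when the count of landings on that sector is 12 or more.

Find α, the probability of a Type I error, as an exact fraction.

α = P(reject H₀ | H₀ true) = P(X ≥ 12 | p = 1/3), with X ~ Binomial(17, 1/3).
P(X ≥ 12) = Σ_{j=12}^{17} C(17,j)·(1/3)^j·(2/3)^{17-j} = 80705/43046721.

80705/43046721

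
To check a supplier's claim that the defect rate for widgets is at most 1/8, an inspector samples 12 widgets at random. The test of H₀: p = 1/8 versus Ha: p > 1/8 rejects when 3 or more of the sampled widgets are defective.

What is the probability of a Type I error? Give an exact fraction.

12506902185/68719476736

α = P(reject H₀ | H₀ true) = P(S ≥ 3 | p = 1/8), S ~ Binomial(12, 1/8).
Via the complement, α = 1 − Σ_{j=0}^{2} C(12,j)(1/8)^j(7/8)^{12-j} = 12506902185/68719476736.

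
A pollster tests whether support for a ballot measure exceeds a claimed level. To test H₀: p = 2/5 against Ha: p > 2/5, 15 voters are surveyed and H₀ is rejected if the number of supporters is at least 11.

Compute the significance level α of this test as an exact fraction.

285267968/30517578125

Under H₀, X ~ Binomial(15, 2/5), and α = P(X ≥ 11).
P(X ≥ 11) = Σ_{j=11}^{15} C(15,j)·(2/5)^j·(3/5)^{15-j} = 285267968/30517578125.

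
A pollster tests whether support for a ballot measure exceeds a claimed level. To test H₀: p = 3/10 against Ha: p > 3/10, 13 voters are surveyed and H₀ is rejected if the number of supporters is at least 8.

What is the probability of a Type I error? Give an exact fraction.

45557031771/2500000000000

Under H₀, S ~ Binomial(13, 3/10), and α = P(S ≥ 8).
Summing C(13,j)(3/10)^j(7/10)^{13−j} for j = 8,…,13 gives 45557031771/2500000000000.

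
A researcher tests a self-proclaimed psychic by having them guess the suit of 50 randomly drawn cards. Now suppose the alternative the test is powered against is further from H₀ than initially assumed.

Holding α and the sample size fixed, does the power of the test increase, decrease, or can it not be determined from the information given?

A bigger departure from H₀ is easier for the test to detect, so it fails to reject less often.
Since power = 1 − β and β decreases, power increases.

It increases.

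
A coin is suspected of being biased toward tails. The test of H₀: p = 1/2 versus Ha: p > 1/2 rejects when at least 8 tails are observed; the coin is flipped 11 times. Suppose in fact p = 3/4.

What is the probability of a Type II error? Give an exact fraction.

A Type II error is failing to reject when Ha holds: with p = 3/4, β = P(K ≤ 7).
Adding the binomial probabilities P(K=0)+…+P(K=7) at p = 3/4 gives 150311/524288.

150311/524288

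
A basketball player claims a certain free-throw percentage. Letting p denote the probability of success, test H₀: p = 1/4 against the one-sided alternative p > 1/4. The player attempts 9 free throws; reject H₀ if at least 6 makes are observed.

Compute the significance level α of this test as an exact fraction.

α = P(reject H₀ | H₀ true) = P(Y ≥ 6 | p = 1/4), with Y ~ Binomial(9, 1/4).
Summing C(9,j)(1/4)^j(3/4)^{9−j} for j = 6,…,9 gives 655/65536.

655/65536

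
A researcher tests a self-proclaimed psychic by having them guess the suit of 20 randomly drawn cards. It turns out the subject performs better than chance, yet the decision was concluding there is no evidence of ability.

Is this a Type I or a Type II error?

Type II error

The null hypothesis here is that the subject is guessing at random (p = 1/4).
'Concluding there is no evidence of ability' corresponds to failing to reject H₀.
H₀ was not rejected but H₀ is false — a Type II error (false negative).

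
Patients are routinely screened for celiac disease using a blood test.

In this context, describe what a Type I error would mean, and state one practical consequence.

With the conventional null hypothesis that the patient does not have celiac disease:
A Type I error is rejecting H₀ when H₀ is true.
Here that means flagging the patient as positive and ordering follow-up testing when actually the patient does not have celiac disease.

A Type I error would mean concluding that the patient has celiac disease when in fact the patient does not have celiac disease. Consequence: a healthy patient undergoes unnecessary, possibly invasive follow-up procedures.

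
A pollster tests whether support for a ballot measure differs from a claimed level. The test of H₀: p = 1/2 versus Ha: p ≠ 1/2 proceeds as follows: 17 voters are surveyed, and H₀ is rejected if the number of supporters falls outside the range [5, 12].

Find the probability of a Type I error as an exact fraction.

1607/32768

The significance level is the null-hypothesis probability of the rejection region {≤4} ∪ {≥13}.
By symmetry, α = 2·P(S ≤ 4) = 2·(1 + 17 + 136 + 680 + 2380)/131072 = 6428/131072 = 1607/32768.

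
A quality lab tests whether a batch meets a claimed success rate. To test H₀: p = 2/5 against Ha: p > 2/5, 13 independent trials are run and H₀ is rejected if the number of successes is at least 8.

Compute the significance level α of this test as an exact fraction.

119227136/1220703125

Under H₀, S ~ Binomial(13, 2/5), and α = P(S ≥ 8).
Adding the binomial terms for j = 8 through 13 with p = 2/5 yields 119227136/1220703125.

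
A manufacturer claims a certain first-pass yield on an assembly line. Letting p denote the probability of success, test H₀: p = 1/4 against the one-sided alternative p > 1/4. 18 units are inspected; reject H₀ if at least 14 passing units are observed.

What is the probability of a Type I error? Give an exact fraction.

67831/17179869184

α = P(reject H₀ | H₀ true) = P(X ≥ 14 | p = 1/4), with X ~ Binomial(18, 1/4).
Summing C(18,j)(1/4)^j(3/4)^{18−j} for j = 14,…,18 gives 67831/17179869184.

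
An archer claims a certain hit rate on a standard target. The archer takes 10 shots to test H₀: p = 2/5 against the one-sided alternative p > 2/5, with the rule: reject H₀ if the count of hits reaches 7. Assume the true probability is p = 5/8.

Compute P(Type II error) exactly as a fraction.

Under the alternative p = 5/8, X ~ Binomial(10, 5/8); β is the probability the test does not reject, P(X < 7).
Equivalently, β = 1 − P(X ≥ 7) = 148513581/268435456.

148513581/268435456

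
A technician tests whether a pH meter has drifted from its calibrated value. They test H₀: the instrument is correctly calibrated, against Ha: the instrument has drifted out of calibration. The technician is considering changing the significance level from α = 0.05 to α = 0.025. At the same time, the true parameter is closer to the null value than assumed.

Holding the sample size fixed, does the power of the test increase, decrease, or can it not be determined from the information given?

It decreases.

A smaller α moves the rejection region further into the tail. With the alternative true, more outcomes now fall outside the rejection region, so failing to reject becomes more likely. A smaller departure from H₀ means the test statistic under Ha is distributed closer to where it would be under H₀; rejection becomes less likely. Both changes push β in the same direction.
Since power = 1 − β and β increases, power decreases.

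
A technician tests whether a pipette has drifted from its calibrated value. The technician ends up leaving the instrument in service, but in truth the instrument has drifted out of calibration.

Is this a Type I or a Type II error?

Type II error

The null hypothesis here is that the instrument is correctly calibrated.
'Leaving the instrument in service' corresponds to failing to reject H₀.
H₀ was not rejected but H₀ is false — a Type II error (false negative).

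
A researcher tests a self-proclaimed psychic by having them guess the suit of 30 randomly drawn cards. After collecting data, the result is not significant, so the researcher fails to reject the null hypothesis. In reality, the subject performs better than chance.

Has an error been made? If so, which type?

Type II error

The conventional null hypothesis here is that the subject is guessing at random (p = 1/4).
H₀ was not rejected, but H₀ is actually false.
Failing to reject a false null hypothesis is a Type II error (false negative).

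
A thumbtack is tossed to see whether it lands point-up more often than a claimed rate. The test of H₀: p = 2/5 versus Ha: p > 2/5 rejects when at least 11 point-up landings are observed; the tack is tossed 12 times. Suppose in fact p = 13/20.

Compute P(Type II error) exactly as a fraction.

Under the alternative p = 13/20, Y ~ Binomial(12, 13/20); β is the probability the test does not reject, P(Y < 11).
Equivalently, β = 1 − P(Y ≥ 11) = 3922160441778411/4096000000000000.

3922160441778411/4096000000000000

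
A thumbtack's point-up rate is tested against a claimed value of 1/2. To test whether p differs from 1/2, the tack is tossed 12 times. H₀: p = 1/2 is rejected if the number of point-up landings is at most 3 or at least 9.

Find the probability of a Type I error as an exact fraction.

Under H₀, K ~ Binomial(12, 1/2); α is the probability of landing in either tail, P(K ≤ 3) + P(K ≥ 9).
Each tail has probability (1 + 12 + 66 + 220)/4096; doubling gives α = 598/4096 = 299/2048.

299/2048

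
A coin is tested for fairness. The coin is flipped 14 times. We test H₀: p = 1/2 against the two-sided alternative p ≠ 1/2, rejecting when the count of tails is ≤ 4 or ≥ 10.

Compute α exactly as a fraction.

α = P(K ≤ 4 or K ≥ 10 | p = 1/2), K ~ Binomial(14, 1/2).
Each tail has probability (1 + 14 + 91 + 364 + 1001)/16384; doubling gives α = 2942/16384 = 1471/8192.

1471/8192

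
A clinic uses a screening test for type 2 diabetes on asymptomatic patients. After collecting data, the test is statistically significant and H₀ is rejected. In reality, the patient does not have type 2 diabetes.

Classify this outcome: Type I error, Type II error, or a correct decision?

The conventional null hypothesis here is that the patient does not have type 2 diabetes.
H₀ was rejected, but H₀ is actually true.
Rejecting a true null hypothesis is a Type I error (false positive).

Type I error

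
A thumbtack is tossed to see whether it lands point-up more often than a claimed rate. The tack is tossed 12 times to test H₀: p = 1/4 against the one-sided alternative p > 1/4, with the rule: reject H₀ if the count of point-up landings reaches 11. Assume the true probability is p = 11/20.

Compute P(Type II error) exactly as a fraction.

A Type II error is failing to reject when Ha holds: with p = 11/20, β = P(K ≤ 10).
Summing C(12,j)·(11/20)^j·(9/20)^{12-j} for j = 0..10 gives 4062047911197291/4096000000000000.

4062047911197291/4096000000000000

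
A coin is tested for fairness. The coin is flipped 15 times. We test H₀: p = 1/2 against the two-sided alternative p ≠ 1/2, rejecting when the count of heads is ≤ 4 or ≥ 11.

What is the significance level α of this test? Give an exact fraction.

1941/16384

α = P(S ≤ 4 or S ≥ 11 | p = 1/2), S ~ Binomial(15, 1/2).
Each tail has probability (1 + 15 + 105 + 455 + 1365)/32768; doubling gives α = 3882/32768 = 1941/16384.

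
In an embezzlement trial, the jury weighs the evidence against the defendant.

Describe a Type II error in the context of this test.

With the conventional null hypothesis that the defendant is innocent:
A Type II error is failing to reject H₀ when H₀ is false.
Here that means acquitting the defendant when actually the defendant is guilty.

A Type II error would mean concluding that the defendant is innocent (or at least failing to establish that the defendant is guilty) when in fact the defendant is guilty.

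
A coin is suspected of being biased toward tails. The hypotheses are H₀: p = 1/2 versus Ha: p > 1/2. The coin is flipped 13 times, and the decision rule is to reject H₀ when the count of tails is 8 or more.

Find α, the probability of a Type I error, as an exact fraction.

Under H₀, Y ~ Binomial(13, 1/2), and α = P(Y ≥ 8).
That's C(13,8) + C(13,9) + C(13,10) + C(13,11) + C(13,12) + C(13,13) over 2^13, i.e. (1287 + 715 + 286 + 78 + 13 + 1)/8192 = 2380/8192 = 595/2048.

595/2048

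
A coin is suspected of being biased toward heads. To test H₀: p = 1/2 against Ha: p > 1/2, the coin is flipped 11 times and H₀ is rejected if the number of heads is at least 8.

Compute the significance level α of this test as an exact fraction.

29/256

The Type I error probability is α = P(K ≥ 8) computed under H₀, where K ~ Binomial(11, 1/2).
That's C(11,8) + C(11,9) + C(11,10) + C(11,11) over 2^11, i.e. (165 + 55 + 11 + 1)/2048 = 232/2048 = 29/256.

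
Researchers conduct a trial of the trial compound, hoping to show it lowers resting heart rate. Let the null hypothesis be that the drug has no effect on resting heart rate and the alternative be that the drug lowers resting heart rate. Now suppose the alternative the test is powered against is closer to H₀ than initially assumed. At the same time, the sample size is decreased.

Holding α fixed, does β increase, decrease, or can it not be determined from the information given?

A smaller true effect puts the Ha sampling distribution closer to H₀, so more of it falls in the non-rejection region. Reducing n widens both sampling distributions, so the test has less ability to distinguish Ha from H₀. Both changes push β in the same direction.

It increases.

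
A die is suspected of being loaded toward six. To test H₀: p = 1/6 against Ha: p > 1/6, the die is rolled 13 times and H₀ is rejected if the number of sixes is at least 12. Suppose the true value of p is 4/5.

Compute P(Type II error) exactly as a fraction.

A Type II error is failing to reject when Ha holds: with p = 4/5, β = P(S ≤ 11).
Equivalently, β = 1 − P(S ≥ 12) = 935490453/1220703125.

935490453/1220703125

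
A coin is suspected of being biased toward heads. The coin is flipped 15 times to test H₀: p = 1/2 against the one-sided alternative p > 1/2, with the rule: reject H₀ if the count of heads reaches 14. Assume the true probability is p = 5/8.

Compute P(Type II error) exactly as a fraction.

A Type II error is failing to reject when Ha holds: with p = 5/8, β = P(Y ≤ 13).
Summing C(15,j)·(5/8)^j·(3/8)^{15-j} for j = 0..13 gives 17439598153791/17592186044416.

17439598153791/17592186044416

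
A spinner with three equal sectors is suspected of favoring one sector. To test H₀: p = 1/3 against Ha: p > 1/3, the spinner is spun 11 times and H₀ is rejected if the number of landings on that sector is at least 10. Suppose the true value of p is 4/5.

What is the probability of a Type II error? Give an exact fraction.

6619897/9765625

A Type II error is failing to reject when Ha holds: with p = 4/5, β = P(S ≤ 9).
Equivalently, β = 1 − P(S ≥ 10) = 6619897/9765625.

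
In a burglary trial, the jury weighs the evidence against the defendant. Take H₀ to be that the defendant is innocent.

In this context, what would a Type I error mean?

A Type I error would mean concluding that the defendant is guilty when in fact the defendant is innocent.

A Type I error is rejecting H₀ when H₀ is true.
Here that means convicting the defendant when actually the defendant is innocent.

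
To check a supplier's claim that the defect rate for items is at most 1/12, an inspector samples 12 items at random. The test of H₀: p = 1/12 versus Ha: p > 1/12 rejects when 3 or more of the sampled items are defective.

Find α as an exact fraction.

α = P(reject H₀ | H₀ true) = P(S ≥ 3 | p = 1/12), S ~ Binomial(12, 1/12).
Computing the lower-tail complement: 1 − 8274038447719/8916100448256 = 642062000537/8916100448256.

642062000537/8916100448256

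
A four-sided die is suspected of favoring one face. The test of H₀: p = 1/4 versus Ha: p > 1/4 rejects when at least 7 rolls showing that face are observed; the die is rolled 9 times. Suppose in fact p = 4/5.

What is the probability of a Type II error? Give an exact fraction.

A Type II error is failing to reject when Ha holds: with p = 4/5, β = P(K ≤ 6).
Equivalently, β = 1 − P(K ≥ 7) = 511333/1953125.

511333/1953125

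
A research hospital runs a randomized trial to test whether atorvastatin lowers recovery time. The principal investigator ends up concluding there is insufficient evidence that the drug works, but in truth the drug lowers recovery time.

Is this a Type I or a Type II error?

The null hypothesis here is that the drug has no effect on recovery time.
'Concluding there is insufficient evidence that the drug works' corresponds to failing to reject H₀.
H₀ was not rejected but H₀ is false — a Type II error (false negative).

Type II error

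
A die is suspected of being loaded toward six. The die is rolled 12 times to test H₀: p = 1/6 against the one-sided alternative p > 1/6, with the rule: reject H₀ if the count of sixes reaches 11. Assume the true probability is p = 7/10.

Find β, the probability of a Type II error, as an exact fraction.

914974950051/1000000000000

β = P(fail to reject H₀ | Ha true) = P(S ≤ 10 | p = 7/10), S ~ Binomial(12, 7/10).
Summing C(12,j)·(7/10)^j·(3/10)^{12-j} for j = 0..10 gives 914974950051/1000000000000.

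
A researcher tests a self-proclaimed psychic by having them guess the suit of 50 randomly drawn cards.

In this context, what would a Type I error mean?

With the conventional null hypothesis that the subject is guessing at random (p = 1/4):
A Type I error is rejecting H₀ when H₀ is true.
Here that means concluding the subject has some ability beyond chance when actually the subject is guessing at random (p = 1/4).

A Type I error would mean concluding that the subject performs better than chance when in fact the subject is guessing at random (p = 1/4).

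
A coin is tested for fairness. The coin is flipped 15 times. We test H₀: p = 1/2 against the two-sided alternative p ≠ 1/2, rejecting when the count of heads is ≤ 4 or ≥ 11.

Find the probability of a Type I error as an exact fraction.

1941/16384

The significance level is the null-hypothesis probability of the rejection region {≤4} ∪ {≥11}.
Each tail has probability (1 + 15 + 105 + 455 + 1365)/32768; doubling gives α = 3882/32768 = 1941/16384.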